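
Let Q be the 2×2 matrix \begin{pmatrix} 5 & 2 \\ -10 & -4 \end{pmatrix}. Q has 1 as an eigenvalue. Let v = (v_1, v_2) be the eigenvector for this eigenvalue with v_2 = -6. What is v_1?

3

Q − 1I = [[4, 2], [-10, -5]].
Solving (Q − 1I)v = 0 gives the eigenspace spanned by (3, -6).
With v_2 = -6, v = (3, -6), so v_1 = 3.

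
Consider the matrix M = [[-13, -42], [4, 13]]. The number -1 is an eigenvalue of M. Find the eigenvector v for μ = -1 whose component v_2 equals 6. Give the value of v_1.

M + 1I = [[-12, -42], [4, 14]].
Solving (M + 1I)v = 0 gives the eigenspace spanned by (-21, 6).
With v_2 = 6, v = (-21, 6), so v_1 = -21.

-21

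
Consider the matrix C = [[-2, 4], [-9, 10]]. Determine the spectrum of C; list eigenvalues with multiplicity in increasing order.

4, 4

Characteristic polynomial: p(s) = s^2 - 8s + 16 = (s - 4)^2.
Roots (with multiplicity): 4, 4.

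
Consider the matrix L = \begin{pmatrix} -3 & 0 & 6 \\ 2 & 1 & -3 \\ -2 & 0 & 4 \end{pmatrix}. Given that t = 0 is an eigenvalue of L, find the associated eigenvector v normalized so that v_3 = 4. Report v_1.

8

L = [[-3, 0, 6], [2, 1, -3], [-2, 0, 4]].
Solving (L)v = 0 gives the eigenspace spanned by (8, -4, 4).
With v_3 = 4, v = (8, -4, 4), so v_1 = 8.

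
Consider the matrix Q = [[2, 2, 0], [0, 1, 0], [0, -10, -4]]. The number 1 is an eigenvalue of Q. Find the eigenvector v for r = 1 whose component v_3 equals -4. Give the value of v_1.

-4

Q − 1I = [[1, 2, 0], [0, 0, 0], [0, -10, -5]].
Solving (Q − 1I)v = 0 gives the eigenspace spanned by (-4, 2, -4).
With v_3 = -4, v = (-4, 2, -4), so v_1 = -4.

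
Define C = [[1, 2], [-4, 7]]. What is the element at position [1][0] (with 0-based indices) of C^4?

Characteristic polynomial: μ^2 - 8μ + 15 = (μ - 5)(μ - 3), so the eigenvalues are 3, 5.
μ=5: eigenvector (-1, -2).
μ=3: eigenvector (1, 1).
P = [[-1, 1], [-2, 1]], D = diag(5, 3), P⁻¹ = [[1, -1], [2, -1]].
C⁴ = P·diag(625, 81)·P⁻¹ = [[-463, 544], [-1088, 1169]].
The requested entry is -1088.

-1088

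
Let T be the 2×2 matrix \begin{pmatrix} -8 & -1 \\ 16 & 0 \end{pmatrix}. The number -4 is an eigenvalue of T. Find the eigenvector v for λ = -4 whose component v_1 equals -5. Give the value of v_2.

T + 4I = [[-4, -1], [16, 4]].
Solving (T + 4I)v = 0 gives the eigenspace spanned by (-5, 20).
With v_1 = -5, v = (-5, 20), so v_2 = 20.

20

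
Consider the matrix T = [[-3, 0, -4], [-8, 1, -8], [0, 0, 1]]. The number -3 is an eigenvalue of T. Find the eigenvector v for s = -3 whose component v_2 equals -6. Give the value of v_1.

T + 3I = [[0, 0, -4], [-8, 4, -8], [0, 0, 4]].
Solving (T + 3I)v = 0 gives the eigenspace spanned by (-3, -6, 0).
With v_2 = -6, v = (-3, -6, 0), so v_1 = -3.

-3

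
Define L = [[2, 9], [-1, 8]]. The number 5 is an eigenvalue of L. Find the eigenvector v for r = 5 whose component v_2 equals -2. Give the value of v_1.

L − 5I = [[-3, 9], [-1, 3]].
Solving (L − 5I)v = 0 gives the eigenspace spanned by (-6, -2).
With v_2 = -2, v = (-6, -2), so v_1 = -6.

-6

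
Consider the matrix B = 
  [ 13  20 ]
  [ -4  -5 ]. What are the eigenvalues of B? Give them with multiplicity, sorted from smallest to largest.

3, 5

Characteristic polynomial: p(μ) = μ^2 - 8μ + 15 = (μ - 5)(μ - 3).
Roots (with multiplicity): 3, 5.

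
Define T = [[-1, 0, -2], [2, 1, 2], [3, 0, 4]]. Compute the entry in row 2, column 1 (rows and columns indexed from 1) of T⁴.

30

Characteristic polynomial: r^3 - 4r^2 + 5r - 2 = (r - 2)(r - 1)^2, so the eigenvalues are 1, 1, 2.
r=1: eigenvector (1, -1, -1).
r=1: eigenvector (0, 1, 0).
r=2: eigenvector (-2, 2, 3).
P = [[1, 0, -2], [-1, 1, 2], [-1, 0, 3]], D = diag(1, 1, 2), P⁻¹ = [[3, 0, 2], [1, 1, 0], [1, 0, 1]].
T⁴ = P·diag(1, 1, 16)·P⁻¹ = [[-29, 0, -30], [30, 1, 30], [45, 0, 46]].
The requested entry is 30.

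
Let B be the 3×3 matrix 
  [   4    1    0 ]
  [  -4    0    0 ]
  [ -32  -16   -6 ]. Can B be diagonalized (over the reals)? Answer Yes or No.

No

Characteristic polynomial: p(s) = s^3 + 2s^2 - 20s + 24 = (s - 2)^2(s + 6).
s = 2 has algebraic multiplicity 2; rank(B − 2I) = 2, so geometric multiplicity = 1.
Geometric multiplicity < algebraic multiplicity, so B is not diagonalizable.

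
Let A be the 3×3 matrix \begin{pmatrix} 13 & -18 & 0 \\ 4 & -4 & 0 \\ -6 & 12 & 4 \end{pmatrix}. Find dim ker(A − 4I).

A − 4I = [[9, -18, 0], [4, -8, 0], [-6, 12, 0]].
This matrix has rank 1, so its null space has dimension 3 − 1 = 2.

2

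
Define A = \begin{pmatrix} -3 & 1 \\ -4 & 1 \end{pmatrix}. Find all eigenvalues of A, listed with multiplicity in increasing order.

Characteristic polynomial: p(μ) = μ^2 + 2μ + 1 = (μ + 1)^2.
Roots (with multiplicity): -1, -1.

-1, -1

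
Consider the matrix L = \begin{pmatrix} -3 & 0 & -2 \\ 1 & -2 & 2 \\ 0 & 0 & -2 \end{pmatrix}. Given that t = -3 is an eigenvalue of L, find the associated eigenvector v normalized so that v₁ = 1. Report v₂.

-1

L + 3I = [[0, 0, -2], [1, 1, 2], [0, 0, 1]].
Solving (L + 3I)v = 0 gives the eigenspace spanned by (1, -1, 0).
With v₁ = 1, v = (1, -1, 0), so v₂ = -1.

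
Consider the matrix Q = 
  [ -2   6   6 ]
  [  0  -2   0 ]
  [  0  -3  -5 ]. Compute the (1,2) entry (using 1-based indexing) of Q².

Characteristic polynomial: t^3 + 9t^2 + 24t + 20 = (t + 2)^2(t + 5), so the eigenvalues are -5, -2, -2.
t=-2: eigenvector (1, 1, -1).
t=-2: eigenvector (3, 2, -2).
t=-5: eigenvector (-2, 0, 1).
P = [[1, 3, -2], [1, 2, 0], [-1, -2, 1]], D = diag(-2, -2, -5), P⁻¹ = [[-2, -1, -4], [1, 1, 2], [0, 1, 1]].
Q² = P·diag(4, 4, 25)·P⁻¹ = [[4, -42, -42], [0, 4, 0], [0, 21, 25]].
The requested entry is -42.

-42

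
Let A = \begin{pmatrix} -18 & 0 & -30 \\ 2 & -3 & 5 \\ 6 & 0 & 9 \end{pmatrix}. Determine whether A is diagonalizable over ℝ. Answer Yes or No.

Characteristic polynomial: p(s) = s^3 + 12s^2 + 45s + 54 = (s + 3)^2(s + 6).
s = -3 has algebraic multiplicity 2; rank(A + 3I) = 2, so geometric multiplicity = 1.
Geometric multiplicity < algebraic multiplicity, so A is not diagonalizable.

No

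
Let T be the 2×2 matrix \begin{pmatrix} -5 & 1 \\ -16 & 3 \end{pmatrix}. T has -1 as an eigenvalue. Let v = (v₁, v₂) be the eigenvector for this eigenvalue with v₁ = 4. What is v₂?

16

T + 1I = [[-4, 1], [-16, 4]].
Solving (T + 1I)v = 0 gives the eigenspace spanned by (4, 16).
With v₁ = 4, v = (4, 16), so v₂ = 16.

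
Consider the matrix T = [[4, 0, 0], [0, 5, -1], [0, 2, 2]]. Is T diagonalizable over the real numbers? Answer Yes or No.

Yes

Characteristic polynomial: p(μ) = μ^3 - 11μ^2 + 40μ - 48 = (μ - 4)^2(μ - 3).
μ = 4 has algebraic multiplicity 2; rank(T − 4I) = 1, so geometric multiplicity = 2.
Every eigenvalue has geometric = algebraic multiplicity, so T is diagonalizable.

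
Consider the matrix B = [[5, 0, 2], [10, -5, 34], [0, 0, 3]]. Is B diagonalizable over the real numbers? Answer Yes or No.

Characteristic polynomial: p(t) = t^3 - 3t^2 - 25t + 75 = (t - 5)(t - 3)(t + 5).
All 3 eigenvalues are distinct, so B is diagonalizable.

Yes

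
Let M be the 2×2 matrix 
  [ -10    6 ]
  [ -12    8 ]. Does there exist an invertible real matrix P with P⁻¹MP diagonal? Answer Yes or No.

Yes

Characteristic polynomial: p(r) = r^2 + 2r - 8 = (r - 2)(r + 4).
All 2 eigenvalues are distinct, so M is diagonalizable.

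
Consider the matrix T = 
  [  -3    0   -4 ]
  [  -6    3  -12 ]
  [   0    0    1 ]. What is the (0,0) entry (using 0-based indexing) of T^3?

Characteristic polynomial: μ^3 - μ^2 - 9μ + 9 = (μ - 3)(μ - 1)(μ + 3), so the eigenvalues are -3, 1, 3.
μ=-3: eigenvector (1, 1, 0).
μ=3: eigenvector (0, 1, 0).
μ=1: eigenvector (-1, 3, 1).
P = [[1, 0, -1], [1, 1, 3], [0, 0, 1]], D = diag(-3, 3, 1), P⁻¹ = [[1, 0, 1], [-1, 1, -4], [0, 0, 1]].
T³ = P·diag(-27, 27, 1)·P⁻¹ = [[-27, 0, -28], [-54, 27, -132], [0, 0, 1]].
The requested entry is -27.

-27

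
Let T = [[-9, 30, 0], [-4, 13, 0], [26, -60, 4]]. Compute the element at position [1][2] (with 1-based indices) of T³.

Characteristic polynomial: s^3 - 8s^2 + 19s - 12 = (s - 4)(s - 3)(s - 1), so the eigenvalues are 1, 3, 4.
s=3: eigenvector (-5, -2, 10).
s=1: eigenvector (3, 1, -6).
s=4: eigenvector (0, 0, 1).
P = [[-5, 3, 0], [-2, 1, 0], [10, -6, 1]], D = diag(3, 1, 4), P⁻¹ = [[1, -3, 0], [2, -5, 0], [2, 0, 1]].
T³ = P·diag(27, 1, 64)·P⁻¹ = [[-129, 390, 0], [-52, 157, 0], [386, -780, 64]].
The requested entry is 390.

390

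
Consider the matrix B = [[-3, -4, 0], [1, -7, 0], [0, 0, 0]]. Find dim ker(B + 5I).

1

B + 5I = [[2, -4, 0], [1, -2, 0], [0, 0, 5]].
This matrix has rank 2, so its null space has dimension 3 − 2 = 1.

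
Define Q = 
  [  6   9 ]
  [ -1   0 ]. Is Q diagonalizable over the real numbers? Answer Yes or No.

Characteristic polynomial: p(λ) = λ^2 - 6λ + 9 = (λ - 3)^2.
λ = 3 has algebraic multiplicity 2; rank(Q − 3I) = 1, so geometric multiplicity = 1.
Geometric multiplicity < algebraic multiplicity, so Q is not diagonalizable.

No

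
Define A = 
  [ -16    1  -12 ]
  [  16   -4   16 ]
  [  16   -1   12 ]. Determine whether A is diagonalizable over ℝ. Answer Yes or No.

Characteristic polynomial: p(r) = r^3 + 8r^2 + 16r = r(r + 4)^2.
r = -4 has algebraic multiplicity 2; rank(A + 4I) = 2, so geometric multiplicity = 1.
Geometric multiplicity < algebraic multiplicity, so A is not diagonalizable.

No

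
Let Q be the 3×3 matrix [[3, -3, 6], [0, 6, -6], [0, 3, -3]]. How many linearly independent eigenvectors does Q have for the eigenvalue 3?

2

Q − 3I = [[0, -3, 6], [0, 3, -6], [0, 3, -6]].
This matrix has rank 1, so its null space has dimension 3 − 1 = 2.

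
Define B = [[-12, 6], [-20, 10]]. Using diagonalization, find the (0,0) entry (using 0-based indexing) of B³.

Characteristic polynomial: μ^2 + 2μ = μ(μ + 2), so the eigenvalues are -2, 0.
μ=-2: eigenvector (-3, -5).
μ=0: eigenvector (1, 2).
P = [[-3, 1], [-5, 2]], D = diag(-2, 0), P⁻¹ = [[-2, 1], [-5, 3]].
B³ = P·diag(-8, 0)·P⁻¹ = [[-48, 24], [-80, 40]].
The requested entry is -48.

-48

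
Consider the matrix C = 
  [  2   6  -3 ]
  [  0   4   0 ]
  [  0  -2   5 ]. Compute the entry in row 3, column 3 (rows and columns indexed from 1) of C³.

Characteristic polynomial: t^3 - 11t^2 + 38t - 40 = (t - 5)(t - 4)(t - 2), so the eigenvalues are 2, 4, 5.
t=2: eigenvector (1, 0, 0).
t=4: eigenvector (0, 1, 2).
t=5: eigenvector (-1, 0, 1).
P = [[1, 0, -1], [0, 1, 0], [0, 2, 1]], D = diag(2, 4, 5), P⁻¹ = [[1, -2, 1], [0, 1, 0], [0, -2, 1]].
C³ = P·diag(8, 64, 125)·P⁻¹ = [[8, 234, -117], [0, 64, 0], [0, -122, 125]].
The requested entry is 125.

125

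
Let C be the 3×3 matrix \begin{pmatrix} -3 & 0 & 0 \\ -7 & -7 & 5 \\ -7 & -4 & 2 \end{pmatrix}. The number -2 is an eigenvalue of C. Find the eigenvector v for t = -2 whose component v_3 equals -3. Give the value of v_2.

C + 2I = [[-1, 0, 0], [-7, -5, 5], [-7, -4, 4]].
Solving (C + 2I)v = 0 gives the eigenspace spanned by (0, -3, -3).
With v_3 = -3, v = (0, -3, -3), so v_2 = -3.

-3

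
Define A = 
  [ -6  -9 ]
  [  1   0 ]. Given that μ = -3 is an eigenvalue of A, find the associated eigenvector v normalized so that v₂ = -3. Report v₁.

9

A + 3I = [[-3, -9], [1, 3]].
Solving (A + 3I)v = 0 gives the eigenspace spanned by (9, -3).
With v₂ = -3, v = (9, -3), so v₁ = 9.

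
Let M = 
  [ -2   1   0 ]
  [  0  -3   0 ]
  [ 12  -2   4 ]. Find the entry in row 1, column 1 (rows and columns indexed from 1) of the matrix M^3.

-8

Characteristic polynomial: r^3 + r^2 - 14r - 24 = (r - 4)(r + 2)(r + 3), so the eigenvalues are -3, -2, 4.
r=-2: eigenvector (1, 0, -2).
r=-3: eigenvector (-1, 1, 2).
r=4: eigenvector (0, 0, 1).
P = [[1, -1, 0], [0, 1, 0], [-2, 2, 1]], D = diag(-2, -3, 4), P⁻¹ = [[1, 1, 0], [0, 1, 0], [2, 0, 1]].
M³ = P·diag(-8, -27, 64)·P⁻¹ = [[-8, 19, 0], [0, -27, 0], [144, -38, 64]].
The requested entry is -8.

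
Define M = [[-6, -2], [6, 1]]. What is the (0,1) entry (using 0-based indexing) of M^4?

130

Characteristic polynomial: μ^2 + 5μ + 6 = (μ + 2)(μ + 3), so the eigenvalues are -3, -2.
μ=-2: eigenvector (1, -2).
μ=-3: eigenvector (2, -3).
P = [[1, 2], [-2, -3]], D = diag(-2, -3), P⁻¹ = [[-3, -2], [2, 1]].
M⁴ = P·diag(16, 81)·P⁻¹ = [[276, 130], [-390, -179]].
The requested entry is 130.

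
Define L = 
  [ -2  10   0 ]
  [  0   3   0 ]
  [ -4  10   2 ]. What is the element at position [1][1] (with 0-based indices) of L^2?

9

Characteristic polynomial: s^3 - 3s^2 - 4s + 12 = (s - 3)(s - 2)(s + 2), so the eigenvalues are -2, 2, 3.
s=2: eigenvector (0, 0, -1).
s=3: eigenvector (2, 1, 2).
s=-2: eigenvector (1, 0, 1).
P = [[0, 2, 1], [0, 1, 0], [-1, 2, 1]], D = diag(2, 3, -2), P⁻¹ = [[1, 0, -1], [0, 1, 0], [1, -2, 0]].
L² = P·diag(4, 9, 4)·P⁻¹ = [[4, 10, 0], [0, 9, 0], [0, 10, 4]].
The requested entry is 9.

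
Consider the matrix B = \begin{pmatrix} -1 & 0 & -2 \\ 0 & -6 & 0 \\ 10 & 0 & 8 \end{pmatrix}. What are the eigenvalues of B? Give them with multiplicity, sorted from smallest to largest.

-6, 3, 4

Characteristic polynomial: p(μ) = μ^3 - μ^2 - 30μ + 72 = (μ - 4)(μ - 3)(μ + 6).
Roots (with multiplicity): -6, 3, 4.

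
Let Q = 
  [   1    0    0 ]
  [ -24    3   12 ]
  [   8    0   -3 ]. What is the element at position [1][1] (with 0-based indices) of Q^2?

9

Characteristic polynomial: μ^3 - μ^2 - 9μ + 9 = (μ - 3)(μ - 1)(μ + 3), so the eigenvalues are -3, 1, 3.
μ=1: eigenvector (1, 0, 2).
μ=-3: eigenvector (0, -2, 1).
μ=3: eigenvector (0, 1, 0).
P = [[1, 0, 0], [0, -2, 1], [2, 1, 0]], D = diag(1, -3, 3), P⁻¹ = [[1, 0, 0], [-2, 0, 1], [-4, 1, 2]].
Q² = P·diag(1, 9, 9)·P⁻¹ = [[1, 0, 0], [0, 9, 0], [-16, 0, 9]].
The requested entry is 9.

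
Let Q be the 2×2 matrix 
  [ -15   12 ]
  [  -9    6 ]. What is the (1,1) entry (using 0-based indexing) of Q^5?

Characteristic polynomial: μ^2 + 9μ + 18 = (μ + 3)(μ + 6), so the eigenvalues are -6, -3.
μ=-6: eigenvector (4, 3).
μ=-3: eigenvector (1, 1).
P = [[4, 1], [3, 1]], D = diag(-6, -3), P⁻¹ = [[1, -1], [-3, 4]].
Q⁵ = P·diag(-7776, -243)·P⁻¹ = [[-30375, 30132], [-22599, 22356]].
The requested entry is 22356.

22356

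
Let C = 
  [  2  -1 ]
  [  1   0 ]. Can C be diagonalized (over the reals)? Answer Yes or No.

Characteristic polynomial: p(μ) = μ^2 - 2μ + 1 = (μ - 1)^2.
μ = 1 has algebraic multiplicity 2; rank(C − 1I) = 1, so geometric multiplicity = 1.
Geometric multiplicity < algebraic multiplicity, so C is not diagonalizable.

No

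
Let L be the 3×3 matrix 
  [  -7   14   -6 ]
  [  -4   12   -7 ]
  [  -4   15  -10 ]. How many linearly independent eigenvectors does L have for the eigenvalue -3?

1

L + 3I = [[-4, 14, -6], [-4, 15, -7], [-4, 15, -7]].
This matrix has rank 2, so its null space has dimension 3 − 2 = 1.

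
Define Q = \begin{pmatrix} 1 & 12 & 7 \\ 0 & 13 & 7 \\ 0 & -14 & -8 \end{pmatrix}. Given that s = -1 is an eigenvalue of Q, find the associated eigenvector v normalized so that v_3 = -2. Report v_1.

Q + 1I = [[2, 12, 7], [0, 14, 7], [0, -14, -7]].
Solving (Q + 1I)v = 0 gives the eigenspace spanned by (1, 1, -2).
With v_3 = -2, v = (1, 1, -2), so v_1 = 1.

1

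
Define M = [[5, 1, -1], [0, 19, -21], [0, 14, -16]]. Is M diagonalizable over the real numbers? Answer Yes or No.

Characteristic polynomial: p(λ) = λ^3 - 8λ^2 + 5λ + 50 = (λ - 5)^2(λ + 2).
λ = 5 has algebraic multiplicity 2; rank(M − 5I) = 2, so geometric multiplicity = 1.
Geometric multiplicity < algebraic multiplicity, so M is not diagonalizable.

No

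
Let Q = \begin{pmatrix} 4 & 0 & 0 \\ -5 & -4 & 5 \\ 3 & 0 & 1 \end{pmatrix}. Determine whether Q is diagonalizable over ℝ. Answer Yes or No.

Characteristic polynomial: p(λ) = λ^3 - λ^2 - 16λ + 16 = (λ - 4)(λ - 1)(λ + 4).
All 3 eigenvalues are distinct, so Q is diagonalizable.

Yes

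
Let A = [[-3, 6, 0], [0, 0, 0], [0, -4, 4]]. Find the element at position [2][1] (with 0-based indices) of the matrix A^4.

-256

Characteristic polynomial: μ^3 - μ^2 - 12μ = μ(μ - 4)(μ + 3), so the eigenvalues are -3, 0, 4.
μ=-3: eigenvector (1, 0, 0).
μ=4: eigenvector (0, 0, 1).
μ=0: eigenvector (2, 1, 1).
P = [[1, 0, 2], [0, 0, 1], [0, 1, 1]], D = diag(-3, 4, 0), P⁻¹ = [[1, -2, 0], [0, -1, 1], [0, 1, 0]].
A⁴ = P·diag(81, 256, 0)·P⁻¹ = [[81, -162, 0], [0, 0, 0], [0, -256, 256]].
The requested entry is -256.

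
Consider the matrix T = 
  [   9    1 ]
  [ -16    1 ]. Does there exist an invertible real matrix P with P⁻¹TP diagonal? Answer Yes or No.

No

Characteristic polynomial: p(s) = s^2 - 10s + 25 = (s - 5)^2.
s = 5 has algebraic multiplicity 2; rank(T − 5I) = 1, so geometric multiplicity = 1.
Geometric multiplicity < algebraic multiplicity, so T is not diagonalizable.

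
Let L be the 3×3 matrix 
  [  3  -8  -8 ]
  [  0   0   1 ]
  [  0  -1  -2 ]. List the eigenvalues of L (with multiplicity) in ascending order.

Characteristic polynomial: p(r) = r^3 - r^2 - 5r - 3 = (r - 3)(r + 1)^2.
Roots (with multiplicity): -1, -1, 3.

-1, -1, 3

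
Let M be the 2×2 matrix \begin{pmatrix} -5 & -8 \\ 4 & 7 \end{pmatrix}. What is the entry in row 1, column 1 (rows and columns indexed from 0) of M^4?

161

Characteristic polynomial: μ^2 - 2μ - 3 = (μ - 3)(μ + 1), so the eigenvalues are -1, 3.
μ=3: eigenvector (-1, 1).
μ=-1: eigenvector (2, -1).
P = [[-1, 2], [1, -1]], D = diag(3, -1), P⁻¹ = [[1, 2], [1, 1]].
M⁴ = P·diag(81, 1)·P⁻¹ = [[-79, -160], [80, 161]].
The requested entry is 161.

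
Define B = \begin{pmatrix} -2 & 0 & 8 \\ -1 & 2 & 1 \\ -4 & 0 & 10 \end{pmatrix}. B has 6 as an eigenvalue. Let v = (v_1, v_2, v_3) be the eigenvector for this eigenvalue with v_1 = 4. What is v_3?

4

B − 6I = [[-8, 0, 8], [-1, -4, 1], [-4, 0, 4]].
Solving (B − 6I)v = 0 gives the eigenspace spanned by (4, 0, 4).
With v_1 = 4, v = (4, 0, 4), so v_3 = 4.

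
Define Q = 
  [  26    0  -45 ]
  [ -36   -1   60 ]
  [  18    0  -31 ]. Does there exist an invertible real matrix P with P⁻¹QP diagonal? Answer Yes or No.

Yes

Characteristic polynomial: p(s) = s^3 + 6s^2 + 9s + 4 = (s + 1)^2(s + 4).
s = -1 has algebraic multiplicity 2; rank(Q + 1I) = 1, so geometric multiplicity = 2.
Every eigenvalue has geometric = algebraic multiplicity, so Q is diagonalizable.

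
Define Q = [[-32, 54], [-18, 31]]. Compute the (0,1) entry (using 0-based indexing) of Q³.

Characteristic polynomial: μ^2 + μ - 20 = (μ - 4)(μ + 5), so the eigenvalues are -5, 4.
μ=4: eigenvector (3, 2).
μ=-5: eigenvector (-2, -1).
P = [[3, -2], [2, -1]], D = diag(4, -5), P⁻¹ = [[-1, 2], [-2, 3]].
Q³ = P·diag(64, -125)·P⁻¹ = [[-692, 1134], [-378, 631]].
The requested entry is 1134.

1134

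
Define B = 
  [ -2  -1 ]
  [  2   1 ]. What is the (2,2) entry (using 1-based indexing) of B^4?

Characteristic polynomial: μ^2 + μ = μ(μ + 1), so the eigenvalues are -1, 0.
μ=0: eigenvector (-1, 2).
μ=-1: eigenvector (-1, 1).
P = [[-1, -1], [2, 1]], D = diag(0, -1), P⁻¹ = [[1, 1], [-2, -1]].
B⁴ = P·diag(0, 1)·P⁻¹ = [[2, 1], [-2, -1]].
The requested entry is -1.

-1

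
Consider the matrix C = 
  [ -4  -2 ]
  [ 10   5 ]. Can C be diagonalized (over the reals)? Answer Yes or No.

Yes

Characteristic polynomial: p(s) = s^2 - s = s(s - 1).
All 2 eigenvalues are distinct, so C is diagonalizable.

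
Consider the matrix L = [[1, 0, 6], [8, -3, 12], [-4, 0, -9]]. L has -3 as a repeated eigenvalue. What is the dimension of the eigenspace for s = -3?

2

L + 3I = [[4, 0, 6], [8, 0, 12], [-4, 0, -6]].
This matrix has rank 1, so its null space has dimension 3 − 1 = 2.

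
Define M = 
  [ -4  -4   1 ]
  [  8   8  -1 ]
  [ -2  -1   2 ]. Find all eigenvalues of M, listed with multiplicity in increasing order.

Characteristic polynomial: p(r) = r^3 - 6r^2 + 9r - 4 = (r - 4)(r - 1)^2.
Roots (with multiplicity): 1, 1, 4.

1, 1, 4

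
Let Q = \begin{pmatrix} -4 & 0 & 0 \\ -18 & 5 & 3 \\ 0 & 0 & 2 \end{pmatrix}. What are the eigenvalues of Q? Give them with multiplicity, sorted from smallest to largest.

Characteristic polynomial: p(μ) = μ^3 - 3μ^2 - 18μ + 40 = (μ - 5)(μ - 2)(μ + 4).
Roots (with multiplicity): -4, 2, 5.

-4, 2, 5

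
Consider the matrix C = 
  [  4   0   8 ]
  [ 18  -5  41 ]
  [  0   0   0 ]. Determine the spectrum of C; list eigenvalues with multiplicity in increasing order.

-5, 0, 4

Characteristic polynomial: p(μ) = μ^3 + μ^2 - 20μ = μ(μ - 4)(μ + 5).
Roots (with multiplicity): -5, 0, 4.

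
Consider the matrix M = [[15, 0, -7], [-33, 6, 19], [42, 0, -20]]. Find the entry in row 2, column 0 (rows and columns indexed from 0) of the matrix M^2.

Characteristic polynomial: s^3 - s^2 - 36s + 36 = (s - 6)(s - 1)(s + 6), so the eigenvalues are -6, 1, 6.
s=1: eigenvector (1, -1, 2).
s=6: eigenvector (0, 1, 0).
s=-6: eigenvector (1, -2, 3).
P = [[1, 0, 1], [-1, 1, -2], [2, 0, 3]], D = diag(1, 6, -6), P⁻¹ = [[3, 0, -1], [-1, 1, 1], [-2, 0, 1]].
M² = P·diag(1, 36, 36)·P⁻¹ = [[-69, 0, 35], [105, 36, -35], [-210, 0, 106]].
The requested entry is -210.

-210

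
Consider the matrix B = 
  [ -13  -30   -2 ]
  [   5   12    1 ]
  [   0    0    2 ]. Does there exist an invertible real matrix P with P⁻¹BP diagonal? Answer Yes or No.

No

Characteristic polynomial: p(s) = s^3 - s^2 - 8s + 12 = (s - 2)^2(s + 3).
s = 2 has algebraic multiplicity 2; rank(B − 2I) = 2, so geometric multiplicity = 1.
Geometric multiplicity < algebraic multiplicity, so B is not diagonalizable.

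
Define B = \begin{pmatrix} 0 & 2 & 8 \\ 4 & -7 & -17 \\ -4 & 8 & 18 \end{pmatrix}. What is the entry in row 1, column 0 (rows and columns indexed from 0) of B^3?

304

Characteristic polynomial: s^3 - 11s^2 + 34s - 24 = (s - 6)(s - 4)(s - 1), so the eigenvalues are 1, 4, 6.
s=4: eigenvector (3, -2, 2).
s=6: eigenvector (1, -1, 1).
s=1: eigenvector (2, 1, 0).
P = [[3, 1, 2], [-2, -1, 1], [2, 1, 0]], D = diag(4, 6, 1), P⁻¹ = [[1, -2, -3], [-2, 4, 7], [0, 1, 1]].
B³ = P·diag(64, 216, 1)·P⁻¹ = [[-240, 482, 938], [304, -607, -1127], [-304, 608, 1128]].
The requested entry is 304.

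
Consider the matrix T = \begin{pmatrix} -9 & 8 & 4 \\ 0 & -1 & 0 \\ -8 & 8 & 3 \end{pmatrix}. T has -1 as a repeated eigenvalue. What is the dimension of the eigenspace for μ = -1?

T + 1I = [[-8, 8, 4], [0, 0, 0], [-8, 8, 4]].
This matrix has rank 1, so its null space has dimension 3 − 1 = 2.

2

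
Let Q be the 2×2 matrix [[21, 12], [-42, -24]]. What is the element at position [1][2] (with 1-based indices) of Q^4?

Characteristic polynomial: r^2 + 3r = r(r + 3), so the eigenvalues are -3, 0.
r=-3: eigenvector (1, -2).
r=0: eigenvector (4, -7).
P = [[1, 4], [-2, -7]], D = diag(-3, 0), P⁻¹ = [[-7, -4], [2, 1]].
Q⁴ = P·diag(81, 0)·P⁻¹ = [[-567, -324], [1134, 648]].
The requested entry is -324.

-324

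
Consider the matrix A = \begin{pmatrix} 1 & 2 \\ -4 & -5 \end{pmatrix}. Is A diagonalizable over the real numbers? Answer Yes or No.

Characteristic polynomial: p(λ) = λ^2 + 4λ + 3 = (λ + 1)(λ + 3).
All 2 eigenvalues are distinct, so A is diagonalizable.

Yes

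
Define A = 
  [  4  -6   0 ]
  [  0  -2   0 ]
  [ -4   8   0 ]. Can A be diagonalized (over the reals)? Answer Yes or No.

Yes

Characteristic polynomial: p(s) = s^3 - 2s^2 - 8s = s(s - 4)(s + 2).
All 3 eigenvalues are distinct, so A is diagonalizable.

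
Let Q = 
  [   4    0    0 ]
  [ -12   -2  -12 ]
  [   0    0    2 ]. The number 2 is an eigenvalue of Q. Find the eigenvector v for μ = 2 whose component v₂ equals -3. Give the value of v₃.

1

Q − 2I = [[2, 0, 0], [-12, -4, -12], [0, 0, 0]].
Solving (Q − 2I)v = 0 gives the eigenspace spanned by (0, -3, 1).
With v₂ = -3, v = (0, -3, 1), so v₃ = 1.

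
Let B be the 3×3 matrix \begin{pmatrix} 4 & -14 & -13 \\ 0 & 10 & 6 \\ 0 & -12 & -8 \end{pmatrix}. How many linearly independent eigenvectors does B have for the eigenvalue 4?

B − 4I = [[0, -14, -13], [0, 6, 6], [0, -12, -12]].
This matrix has rank 2, so its null space has dimension 3 − 2 = 1.

1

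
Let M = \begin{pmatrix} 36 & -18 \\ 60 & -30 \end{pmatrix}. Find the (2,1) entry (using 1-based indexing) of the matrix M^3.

2160

Characteristic polynomial: t^2 - 6t = t(t - 6), so the eigenvalues are 0, 6.
t=6: eigenvector (-3, -5).
t=0: eigenvector (1, 2).
P = [[-3, 1], [-5, 2]], D = diag(6, 0), P⁻¹ = [[-2, 1], [-5, 3]].
M³ = P·diag(216, 0)·P⁻¹ = [[1296, -648], [2160, -1080]].
The requested entry is 2160.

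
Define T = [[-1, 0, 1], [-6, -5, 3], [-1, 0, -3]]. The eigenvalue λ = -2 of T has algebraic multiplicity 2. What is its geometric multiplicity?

T + 2I = [[1, 0, 1], [-6, -3, 3], [-1, 0, -1]].
This matrix has rank 2, so its null space has dimension 3 − 2 = 1.

1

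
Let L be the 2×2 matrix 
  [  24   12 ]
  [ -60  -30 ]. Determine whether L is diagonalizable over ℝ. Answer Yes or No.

Yes

Characteristic polynomial: p(λ) = λ^2 + 6λ = λ(λ + 6).
All 2 eigenvalues are distinct, so L is diagonalizable.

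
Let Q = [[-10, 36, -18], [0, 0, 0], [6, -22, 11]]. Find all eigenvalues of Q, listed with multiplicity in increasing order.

Characteristic polynomial: p(r) = r^3 - r^2 - 2r = r(r - 2)(r + 1).
Roots (with multiplicity): -1, 0, 2.

-1, 0, 2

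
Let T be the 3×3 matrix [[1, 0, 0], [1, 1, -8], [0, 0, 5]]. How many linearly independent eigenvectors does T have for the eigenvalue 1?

1

T − 1I = [[0, 0, 0], [1, 0, -8], [0, 0, 4]].
This matrix has rank 2, so its null space has dimension 3 − 2 = 1.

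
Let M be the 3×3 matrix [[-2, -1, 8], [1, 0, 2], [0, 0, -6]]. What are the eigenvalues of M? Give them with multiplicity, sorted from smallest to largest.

-6, -1, -1

Characteristic polynomial: p(s) = s^3 + 8s^2 + 13s + 6 = (s + 1)^2(s + 6).
Roots (with multiplicity): -6, -1, -1.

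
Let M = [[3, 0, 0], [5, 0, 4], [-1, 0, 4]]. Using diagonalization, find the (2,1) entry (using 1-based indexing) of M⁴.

-13

Characteristic polynomial: λ^3 - 7λ^2 + 12λ = λ(λ - 4)(λ - 3), so the eigenvalues are 0, 3, 4.
λ=3: eigenvector (1, 3, 1).
λ=4: eigenvector (0, 1, 1).
λ=0: eigenvector (0, 1, 0).
P = [[1, 0, 0], [3, 1, 1], [1, 1, 0]], D = diag(3, 4, 0), P⁻¹ = [[1, 0, 0], [-1, 0, 1], [-2, 1, -1]].
M⁴ = P·diag(81, 256, 0)·P⁻¹ = [[81, 0, 0], [-13, 0, 256], [-175, 0, 256]].
The requested entry is -13.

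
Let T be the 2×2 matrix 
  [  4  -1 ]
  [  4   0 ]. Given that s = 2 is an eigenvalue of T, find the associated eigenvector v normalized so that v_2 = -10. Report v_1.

-5

T − 2I = [[2, -1], [4, -2]].
Solving (T − 2I)v = 0 gives the eigenspace spanned by (-5, -10).
With v_2 = -10, v = (-5, -10), so v_1 = -5.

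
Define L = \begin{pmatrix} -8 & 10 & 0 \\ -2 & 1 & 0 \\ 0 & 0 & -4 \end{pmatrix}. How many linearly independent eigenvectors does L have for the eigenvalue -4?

L + 4I = [[-4, 10, 0], [-2, 5, 0], [0, 0, 0]].
This matrix has rank 1, so its null space has dimension 3 − 1 = 2.

2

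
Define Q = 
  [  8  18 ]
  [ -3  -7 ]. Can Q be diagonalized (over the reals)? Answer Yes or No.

Characteristic polynomial: p(λ) = λ^2 - λ - 2 = (λ - 2)(λ + 1).
All 2 eigenvalues are distinct, so Q is diagonalizable.

Yes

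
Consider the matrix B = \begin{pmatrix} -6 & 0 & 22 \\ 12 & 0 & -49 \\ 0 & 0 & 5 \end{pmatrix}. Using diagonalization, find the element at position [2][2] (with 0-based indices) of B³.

125

Characteristic polynomial: r^3 + r^2 - 30r = r(r - 5)(r + 6), so the eigenvalues are -6, 0, 5.
r=0: eigenvector (0, 1, 0).
r=-6: eigenvector (1, -2, 0).
r=5: eigenvector (2, -5, 1).
P = [[0, 1, 2], [1, -2, -5], [0, 0, 1]], D = diag(0, -6, 5), P⁻¹ = [[2, 1, 1], [1, 0, -2], [0, 0, 1]].
B³ = P·diag(0, -216, 125)·P⁻¹ = [[-216, 0, 682], [432, 0, -1489], [0, 0, 125]].
The requested entry is 125.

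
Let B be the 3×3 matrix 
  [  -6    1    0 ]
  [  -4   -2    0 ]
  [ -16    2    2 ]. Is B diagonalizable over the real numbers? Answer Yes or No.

No

Characteristic polynomial: p(λ) = λ^3 + 6λ^2 - 32 = (λ - 2)(λ + 4)^2.
λ = -4 has algebraic multiplicity 2; rank(B + 4I) = 2, so geometric multiplicity = 1.
Geometric multiplicity < algebraic multiplicity, so B is not diagonalizable.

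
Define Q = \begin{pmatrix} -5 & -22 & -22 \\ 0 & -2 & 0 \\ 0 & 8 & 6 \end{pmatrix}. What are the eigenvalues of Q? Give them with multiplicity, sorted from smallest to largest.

-5, -2, 6

Characteristic polynomial: p(s) = s^3 + s^2 - 32s - 60 = (s - 6)(s + 2)(s + 5).
Roots (with multiplicity): -5, -2, 6.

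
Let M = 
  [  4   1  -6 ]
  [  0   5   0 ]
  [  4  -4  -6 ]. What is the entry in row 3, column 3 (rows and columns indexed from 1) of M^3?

Characteristic polynomial: r^3 - 3r^2 - 10r = r(r - 5)(r + 2), so the eigenvalues are -2, 0, 5.
r=0: eigenvector (3, 0, 2).
r=5: eigenvector (1, 1, 0).
r=-2: eigenvector (1, 0, 1).
P = [[3, 1, 1], [0, 1, 0], [2, 0, 1]], D = diag(0, 5, -2), P⁻¹ = [[1, -1, -1], [0, 1, 0], [-2, 2, 3]].
M³ = P·diag(0, 125, -8)·P⁻¹ = [[16, 109, -24], [0, 125, 0], [16, -16, -24]].
The requested entry is -24.

-24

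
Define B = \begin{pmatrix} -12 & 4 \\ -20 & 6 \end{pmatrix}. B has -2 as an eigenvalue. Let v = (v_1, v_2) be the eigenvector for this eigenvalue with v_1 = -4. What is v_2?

B + 2I = [[-10, 4], [-20, 8]].
Solving (B + 2I)v = 0 gives the eigenspace spanned by (-4, -10).
With v_1 = -4, v = (-4, -10), so v_2 = -10.

-10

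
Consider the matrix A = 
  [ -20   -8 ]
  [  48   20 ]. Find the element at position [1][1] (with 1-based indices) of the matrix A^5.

Characteristic polynomial: λ^2 - 16 = (λ - 4)(λ + 4), so the eigenvalues are -4, 4.
λ=4: eigenvector (-1, 3).
λ=-4: eigenvector (1, -2).
P = [[-1, 1], [3, -2]], D = diag(4, -4), P⁻¹ = [[2, 1], [3, 1]].
A⁵ = P·diag(1024, -1024)·P⁻¹ = [[-5120, -2048], [12288, 5120]].
The requested entry is -5120.

-5120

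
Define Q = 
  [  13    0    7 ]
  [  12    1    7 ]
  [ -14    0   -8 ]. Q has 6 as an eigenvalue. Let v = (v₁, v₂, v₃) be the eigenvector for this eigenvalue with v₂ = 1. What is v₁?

Q − 6I = [[7, 0, 7], [12, -5, 7], [-14, 0, -14]].
Solving (Q − 6I)v = 0 gives the eigenspace spanned by (1, 1, -1).
With v₂ = 1, v = (1, 1, -1), so v₁ = 1.

1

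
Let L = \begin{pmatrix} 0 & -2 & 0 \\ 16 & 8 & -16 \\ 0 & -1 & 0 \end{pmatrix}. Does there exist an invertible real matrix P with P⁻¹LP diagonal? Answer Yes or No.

No

Characteristic polynomial: p(r) = r^3 - 8r^2 + 16r = r(r - 4)^2.
r = 4 has algebraic multiplicity 2; rank(L − 4I) = 2, so geometric multiplicity = 1.
Geometric multiplicity < algebraic multiplicity, so L is not diagonalizable.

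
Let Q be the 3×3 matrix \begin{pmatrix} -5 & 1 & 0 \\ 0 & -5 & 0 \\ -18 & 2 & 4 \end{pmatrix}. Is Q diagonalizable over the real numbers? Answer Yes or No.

Characteristic polynomial: p(t) = t^3 + 6t^2 - 15t - 100 = (t - 4)(t + 5)^2.
t = -5 has algebraic multiplicity 2; rank(Q + 5I) = 2, so geometric multiplicity = 1.
Geometric multiplicity < algebraic multiplicity, so Q is not diagonalizable.

No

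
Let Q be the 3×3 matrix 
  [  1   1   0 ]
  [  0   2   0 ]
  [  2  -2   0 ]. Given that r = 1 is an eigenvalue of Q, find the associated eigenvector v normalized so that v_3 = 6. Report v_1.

Q − 1I = [[0, 1, 0], [0, 1, 0], [2, -2, -1]].
Solving (Q − 1I)v = 0 gives the eigenspace spanned by (3, 0, 6).
With v_3 = 6, v = (3, 0, 6), so v_1 = 3.

3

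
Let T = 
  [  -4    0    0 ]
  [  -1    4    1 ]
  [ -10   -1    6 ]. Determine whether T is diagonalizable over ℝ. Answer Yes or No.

No

Characteristic polynomial: p(λ) = λ^3 - 6λ^2 - 15λ + 100 = (λ - 5)^2(λ + 4).
λ = 5 has algebraic multiplicity 2; rank(T − 5I) = 2, so geometric multiplicity = 1.
Geometric multiplicity < algebraic multiplicity, so T is not diagonalizable.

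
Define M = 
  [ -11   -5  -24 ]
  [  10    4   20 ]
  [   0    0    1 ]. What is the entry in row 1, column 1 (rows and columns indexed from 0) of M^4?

Characteristic polynomial: r^3 + 6r^2 - r - 6 = (r - 1)(r + 1)(r + 6), so the eigenvalues are -6, -1, 1.
r=-1: eigenvector (-1, 2, 0).
r=-6: eigenvector (-1, 1, 0).
r=1: eigenvector (-2, 0, 1).
P = [[-1, -1, -2], [2, 1, 0], [0, 0, 1]], D = diag(-1, -6, 1), P⁻¹ = [[1, 1, 2], [-2, -1, -4], [0, 0, 1]].
M⁴ = P·diag(1, 1296, 1)·P⁻¹ = [[2591, 1295, 5180], [-2590, -1294, -5180], [0, 0, 1]].
The requested entry is -1294.

-1294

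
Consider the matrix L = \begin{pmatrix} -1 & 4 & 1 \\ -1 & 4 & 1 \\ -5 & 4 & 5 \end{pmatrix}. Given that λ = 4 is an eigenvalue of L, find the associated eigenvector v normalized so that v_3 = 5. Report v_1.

5

L − 4I = [[-5, 4, 1], [-1, 0, 1], [-5, 4, 1]].
Solving (L − 4I)v = 0 gives the eigenspace spanned by (5, 5, 5).
With v_3 = 5, v = (5, 5, 5), so v_1 = 5.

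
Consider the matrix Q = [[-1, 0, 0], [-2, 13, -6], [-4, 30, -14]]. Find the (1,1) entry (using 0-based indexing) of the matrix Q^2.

Characteristic polynomial: μ^3 + 2μ^2 - μ - 2 = (μ - 1)(μ + 1)(μ + 2), so the eigenvalues are -2, -1, 1.
μ=-2: eigenvector (0, 2, 5).
μ=1: eigenvector (0, 1, 2).
μ=-1: eigenvector (1, 1, 2).
P = [[0, 0, 1], [2, 1, 1], [5, 2, 2]], D = diag(-2, 1, -1), P⁻¹ = [[0, -2, 1], [-1, 5, -2], [1, 0, 0]].
Q² = P·diag(4, 1, 1)·P⁻¹ = [[1, 0, 0], [0, -11, 6], [0, -30, 16]].
The requested entry is -11.

-11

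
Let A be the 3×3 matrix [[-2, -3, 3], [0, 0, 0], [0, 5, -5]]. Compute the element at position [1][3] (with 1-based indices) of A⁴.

Characteristic polynomial: t^3 + 7t^2 + 10t = t(t + 2)(t + 5), so the eigenvalues are -5, -2, 0.
t=-2: eigenvector (1, 0, 0).
t=0: eigenvector (0, 1, 1).
t=-5: eigenvector (-1, 0, 1).
P = [[1, 0, -1], [0, 1, 0], [0, 1, 1]], D = diag(-2, 0, -5), P⁻¹ = [[1, -1, 1], [0, 1, 0], [0, -1, 1]].
A⁴ = P·diag(16, 0, 625)·P⁻¹ = [[16, 609, -609], [0, 0, 0], [0, -625, 625]].
The requested entry is -609.

-609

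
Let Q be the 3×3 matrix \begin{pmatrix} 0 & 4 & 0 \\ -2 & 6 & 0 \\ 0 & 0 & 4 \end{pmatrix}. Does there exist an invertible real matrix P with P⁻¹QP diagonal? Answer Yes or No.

Characteristic polynomial: p(t) = t^3 - 10t^2 + 32t - 32 = (t - 4)^2(t - 2).
t = 4 has algebraic multiplicity 2; rank(Q − 4I) = 1, so geometric multiplicity = 2.
Every eigenvalue has geometric = algebraic multiplicity, so Q is diagonalizable.

Yes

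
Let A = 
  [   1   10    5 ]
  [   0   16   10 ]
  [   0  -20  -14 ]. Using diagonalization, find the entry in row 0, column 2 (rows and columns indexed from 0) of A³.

215

Characteristic polynomial: λ^3 - 3λ^2 - 22λ + 24 = (λ - 6)(λ - 1)(λ + 4), so the eigenvalues are -4, 1, 6.
λ=1: eigenvector (1, 0, 0).
λ=6: eigenvector (1, 1, -1).
λ=-4: eigenvector (0, -1, 2).
P = [[1, 1, 0], [0, 1, -1], [0, -1, 2]], D = diag(1, 6, -4), P⁻¹ = [[1, -2, -1], [0, 2, 1], [0, 1, 1]].
A³ = P·diag(1, 216, -64)·P⁻¹ = [[1, 430, 215], [0, 496, 280], [0, -560, -344]].
The requested entry is 215.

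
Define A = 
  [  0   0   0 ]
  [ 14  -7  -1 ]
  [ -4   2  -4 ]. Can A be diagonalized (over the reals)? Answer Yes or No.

Yes

Characteristic polynomial: p(t) = t^3 + 11t^2 + 30t = t(t + 5)(t + 6).
All 3 eigenvalues are distinct, so A is diagonalizable.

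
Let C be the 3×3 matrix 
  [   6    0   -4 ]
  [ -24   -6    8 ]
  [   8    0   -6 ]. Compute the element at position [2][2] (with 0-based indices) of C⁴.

16

Characteristic polynomial: t^3 + 6t^2 - 4t - 24 = (t - 2)(t + 2)(t + 6), so the eigenvalues are -6, -2, 2.
t=-6: eigenvector (0, 1, 0).
t=-2: eigenvector (1, -2, 2).
t=2: eigenvector (-1, 2, -1).
P = [[0, 1, -1], [1, -2, 2], [0, 2, -1]], D = diag(-6, -2, 2), P⁻¹ = [[2, 1, 0], [-1, 0, 1], [-2, 0, 1]].
C⁴ = P·diag(1296, 16, 16)·P⁻¹ = [[16, 0, 0], [2560, 1296, 0], [0, 0, 16]].
The requested entry is 16.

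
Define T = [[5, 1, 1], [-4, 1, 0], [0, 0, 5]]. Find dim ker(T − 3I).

T − 3I = [[2, 1, 1], [-4, -2, 0], [0, 0, 2]].
This matrix has rank 2, so its null space has dimension 3 − 2 = 1.

1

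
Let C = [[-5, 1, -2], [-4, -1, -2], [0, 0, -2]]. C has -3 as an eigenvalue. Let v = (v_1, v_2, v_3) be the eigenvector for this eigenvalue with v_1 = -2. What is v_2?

C + 3I = [[-2, 1, -2], [-4, 2, -2], [0, 0, 1]].
Solving (C + 3I)v = 0 gives the eigenspace spanned by (-2, -4, 0).
With v_1 = -2, v = (-2, -4, 0), so v_2 = -4.

-4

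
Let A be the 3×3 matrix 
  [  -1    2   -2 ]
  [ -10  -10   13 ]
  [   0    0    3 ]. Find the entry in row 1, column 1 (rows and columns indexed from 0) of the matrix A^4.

Characteristic polynomial: λ^3 + 8λ^2 - 3λ - 90 = (λ - 3)(λ + 5)(λ + 6), so the eigenvalues are -6, -5, 3.
λ=-6: eigenvector (-2, 5, 0).
λ=-5: eigenvector (1, -2, 0).
λ=3: eigenvector (0, 1, 1).
P = [[-2, 1, 0], [5, -2, 1], [0, 0, 1]], D = diag(-6, -5, 3), P⁻¹ = [[2, 1, -1], [5, 2, -2], [0, 0, 1]].
A⁴ = P·diag(1296, 625, 81)·P⁻¹ = [[-2059, -1342, 1342], [6710, 3980, -3899], [0, 0, 81]].
The requested entry is 3980.

3980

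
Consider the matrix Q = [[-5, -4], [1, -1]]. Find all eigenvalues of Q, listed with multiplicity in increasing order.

Characteristic polynomial: p(μ) = μ^2 + 6μ + 9 = (μ + 3)^2.
Roots (with multiplicity): -3, -3.

-3, -3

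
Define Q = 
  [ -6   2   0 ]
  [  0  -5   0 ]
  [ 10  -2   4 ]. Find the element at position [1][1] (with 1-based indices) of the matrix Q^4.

1296

Characteristic polynomial: μ^3 + 7μ^2 - 14μ - 120 = (μ - 4)(μ + 5)(μ + 6), so the eigenvalues are -6, -5, 4.
μ=-5: eigenvector (2, 1, -2).
μ=-6: eigenvector (1, 0, -1).
μ=4: eigenvector (0, 0, 1).
P = [[2, 1, 0], [1, 0, 0], [-2, -1, 1]], D = diag(-5, -6, 4), P⁻¹ = [[0, 1, 0], [1, -2, 0], [1, 0, 1]].
Q⁴ = P·diag(625, 1296, 256)·P⁻¹ = [[1296, -1342, 0], [0, 625, 0], [-1040, 1342, 256]].
The requested entry is 1296.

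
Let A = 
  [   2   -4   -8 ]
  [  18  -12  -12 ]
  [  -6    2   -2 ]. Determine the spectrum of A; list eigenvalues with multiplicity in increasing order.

-6, -4, -2

Characteristic polynomial: p(λ) = λ^3 + 12λ^2 + 44λ + 48 = (λ + 2)(λ + 4)(λ + 6).
Roots (with multiplicity): -6, -4, -2.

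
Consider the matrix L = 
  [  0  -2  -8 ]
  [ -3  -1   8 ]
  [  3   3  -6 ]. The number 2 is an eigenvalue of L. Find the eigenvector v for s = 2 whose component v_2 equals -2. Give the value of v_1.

L − 2I = [[-2, -2, -8], [-3, -3, 8], [3, 3, -8]].
Solving (L − 2I)v = 0 gives the eigenspace spanned by (2, -2, 0).
With v_2 = -2, v = (2, -2, 0), so v_1 = 2.

2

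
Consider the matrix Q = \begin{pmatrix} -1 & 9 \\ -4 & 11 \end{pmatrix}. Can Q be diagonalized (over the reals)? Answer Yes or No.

Characteristic polynomial: p(t) = t^2 - 10t + 25 = (t - 5)^2.
t = 5 has algebraic multiplicity 2; rank(Q − 5I) = 1, so geometric multiplicity = 1.
Geometric multiplicity < algebraic multiplicity, so Q is not diagonalizable.

No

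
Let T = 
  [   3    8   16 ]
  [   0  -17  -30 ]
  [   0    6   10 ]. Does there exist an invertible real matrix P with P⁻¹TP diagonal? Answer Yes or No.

Characteristic polynomial: p(μ) = μ^3 + 4μ^2 - 11μ - 30 = (μ - 3)(μ + 2)(μ + 5).
All 3 eigenvalues are distinct, so T is diagonalizable.

Yes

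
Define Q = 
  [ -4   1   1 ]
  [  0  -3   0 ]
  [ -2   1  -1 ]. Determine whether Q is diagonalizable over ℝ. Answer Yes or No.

No

Characteristic polynomial: p(r) = r^3 + 8r^2 + 21r + 18 = (r + 2)(r + 3)^2.
r = -3 has algebraic multiplicity 2; rank(Q + 3I) = 2, so geometric multiplicity = 1.
Geometric multiplicity < algebraic multiplicity, so Q is not diagonalizable.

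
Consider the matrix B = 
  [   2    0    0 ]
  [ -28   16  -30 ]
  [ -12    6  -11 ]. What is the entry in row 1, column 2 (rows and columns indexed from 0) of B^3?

-630

Characteristic polynomial: μ^3 - 7μ^2 + 14μ - 8 = (μ - 4)(μ - 2)(μ - 1), so the eigenvalues are 1, 2, 4.
μ=2: eigenvector (1, 2, 0).
μ=4: eigenvector (0, 5, 2).
μ=1: eigenvector (0, 2, 1).
P = [[1, 0, 0], [2, 5, 2], [0, 2, 1]], D = diag(2, 4, 1), P⁻¹ = [[1, 0, 0], [-2, 1, -2], [4, -2, 5]].
B³ = P·diag(8, 64, 1)·P⁻¹ = [[8, 0, 0], [-616, 316, -630], [-252, 126, -251]].
The requested entry is -630.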